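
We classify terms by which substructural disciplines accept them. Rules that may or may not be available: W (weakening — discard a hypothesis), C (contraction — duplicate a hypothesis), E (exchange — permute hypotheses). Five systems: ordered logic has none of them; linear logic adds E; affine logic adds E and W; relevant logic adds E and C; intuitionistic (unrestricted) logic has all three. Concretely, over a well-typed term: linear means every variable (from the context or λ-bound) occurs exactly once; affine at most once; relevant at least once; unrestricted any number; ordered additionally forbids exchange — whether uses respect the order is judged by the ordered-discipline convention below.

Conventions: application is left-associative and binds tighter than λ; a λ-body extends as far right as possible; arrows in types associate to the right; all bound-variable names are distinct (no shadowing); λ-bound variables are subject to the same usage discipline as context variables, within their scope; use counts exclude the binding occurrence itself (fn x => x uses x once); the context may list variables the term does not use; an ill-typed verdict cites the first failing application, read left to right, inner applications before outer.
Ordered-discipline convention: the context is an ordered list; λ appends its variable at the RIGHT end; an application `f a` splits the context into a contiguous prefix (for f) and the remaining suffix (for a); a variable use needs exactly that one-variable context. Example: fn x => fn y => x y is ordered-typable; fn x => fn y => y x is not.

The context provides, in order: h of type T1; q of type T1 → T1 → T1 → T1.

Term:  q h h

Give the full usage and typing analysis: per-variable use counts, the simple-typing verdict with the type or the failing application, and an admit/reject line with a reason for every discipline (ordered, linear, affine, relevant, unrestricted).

counts: h ×2; q ×1
use order (left to right): q, h, h
typing: ✓ — T1 → T1
ordered: ✗ — h ×2 used more than once (contraction)
linear: ✗ — h ×2 used more than once (contraction)
affine: ✗ — h ×2 used more than once (contraction)
relevant: ✓ — h, q: all used, weakening unneeded
unrestricted: ✓ — simply typable at T1 → T1; W, C, E all held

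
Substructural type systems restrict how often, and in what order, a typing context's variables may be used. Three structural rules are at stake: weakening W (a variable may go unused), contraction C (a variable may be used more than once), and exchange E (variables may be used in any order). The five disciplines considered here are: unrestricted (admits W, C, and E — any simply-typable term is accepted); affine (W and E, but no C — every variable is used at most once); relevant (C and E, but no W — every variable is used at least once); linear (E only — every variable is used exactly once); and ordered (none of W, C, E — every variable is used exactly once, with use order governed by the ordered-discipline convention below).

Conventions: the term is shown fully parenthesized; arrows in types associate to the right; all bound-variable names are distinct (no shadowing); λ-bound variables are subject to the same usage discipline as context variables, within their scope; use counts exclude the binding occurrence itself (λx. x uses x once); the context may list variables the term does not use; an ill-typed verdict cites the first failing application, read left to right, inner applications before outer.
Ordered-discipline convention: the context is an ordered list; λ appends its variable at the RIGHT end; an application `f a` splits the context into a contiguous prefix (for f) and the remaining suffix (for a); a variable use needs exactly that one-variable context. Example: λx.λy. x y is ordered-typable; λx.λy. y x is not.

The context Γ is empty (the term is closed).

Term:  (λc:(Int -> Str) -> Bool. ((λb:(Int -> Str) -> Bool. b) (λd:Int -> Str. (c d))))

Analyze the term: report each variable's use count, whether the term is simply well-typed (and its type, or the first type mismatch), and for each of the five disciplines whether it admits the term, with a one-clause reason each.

use counts: c (λ-bound): 1, b (λ-bound): 1, d (λ-bound): 1
left-to-right use order: b, c, d
typing: the term checks, with type ((Int -> Str) -> Bool) -> (Int -> Str) -> Bool
ordered: ✓ — single-use (c, b, d), ordered derivation ok
linear: ✓ — c, b, d: one use apiece
affine: ✓ — no duplicate uses among c, b, d
relevant: ✓ — c, b, d: all used, weakening unneeded
unrestricted: ✓ — well-typed at ((Int -> Str) -> Bool) -> (Int -> Str) -> Bool; no restrictions here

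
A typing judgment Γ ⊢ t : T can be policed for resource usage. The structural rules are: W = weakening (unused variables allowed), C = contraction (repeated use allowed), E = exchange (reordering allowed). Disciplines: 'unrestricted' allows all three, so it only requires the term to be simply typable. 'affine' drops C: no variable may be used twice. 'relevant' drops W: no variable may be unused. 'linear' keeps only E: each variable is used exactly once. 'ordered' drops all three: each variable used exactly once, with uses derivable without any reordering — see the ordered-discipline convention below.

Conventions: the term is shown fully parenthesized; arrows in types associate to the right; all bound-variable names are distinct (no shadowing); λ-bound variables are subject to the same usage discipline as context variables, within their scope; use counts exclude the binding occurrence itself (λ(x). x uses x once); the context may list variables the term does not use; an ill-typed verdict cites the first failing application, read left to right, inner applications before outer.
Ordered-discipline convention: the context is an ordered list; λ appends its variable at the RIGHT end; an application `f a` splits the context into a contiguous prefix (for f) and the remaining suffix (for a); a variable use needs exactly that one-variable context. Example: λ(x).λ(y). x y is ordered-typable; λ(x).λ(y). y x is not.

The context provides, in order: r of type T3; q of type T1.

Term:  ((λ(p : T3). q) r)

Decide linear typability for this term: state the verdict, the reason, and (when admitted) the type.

no — needs weakening: p unused
variable uses: r: 1×; q: 1×; p (λ-bound): 0×
order of uses: q, r
typing: the term checks, with type T1
all disciplines: ordered ✗ · linear ✗ · affine ✓ · relevant ✗ · unrestricted ✓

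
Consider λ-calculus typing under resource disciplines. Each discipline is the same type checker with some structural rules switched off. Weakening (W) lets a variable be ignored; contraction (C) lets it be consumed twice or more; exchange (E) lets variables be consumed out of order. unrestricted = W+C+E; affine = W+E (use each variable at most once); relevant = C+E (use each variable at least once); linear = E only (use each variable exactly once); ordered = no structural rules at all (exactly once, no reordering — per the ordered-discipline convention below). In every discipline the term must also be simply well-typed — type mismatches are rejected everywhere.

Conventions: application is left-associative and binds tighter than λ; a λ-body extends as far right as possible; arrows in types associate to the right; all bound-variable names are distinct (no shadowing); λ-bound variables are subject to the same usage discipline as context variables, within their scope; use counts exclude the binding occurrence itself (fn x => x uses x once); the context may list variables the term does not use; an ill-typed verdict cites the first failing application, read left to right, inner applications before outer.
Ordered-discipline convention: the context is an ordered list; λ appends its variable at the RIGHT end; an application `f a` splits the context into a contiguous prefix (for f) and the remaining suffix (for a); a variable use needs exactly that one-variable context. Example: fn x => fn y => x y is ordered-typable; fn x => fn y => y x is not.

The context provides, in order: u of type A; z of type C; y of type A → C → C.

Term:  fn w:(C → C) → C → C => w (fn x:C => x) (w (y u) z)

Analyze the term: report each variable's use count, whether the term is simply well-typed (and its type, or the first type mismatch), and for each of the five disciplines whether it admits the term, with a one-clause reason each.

use counts: u: 1, z: 1, y: 1, w [bound]: 2, x [bound]: 1
left-to-right use order: w, x, w, y, u, z
typing: well-typed — term : ((C → C) → C → C) → C
ordered: ✗, w ×2 used more than once (contraction)
linear: ✗, w ×2 used more than once (contraction)
affine: ✗, w ×2 used more than once (contraction)
relevant: ✓, none of u, z, y, w, x goes unused
unrestricted: ✓, simply typable at ((C → C) → C → C) → C; W, C, E all held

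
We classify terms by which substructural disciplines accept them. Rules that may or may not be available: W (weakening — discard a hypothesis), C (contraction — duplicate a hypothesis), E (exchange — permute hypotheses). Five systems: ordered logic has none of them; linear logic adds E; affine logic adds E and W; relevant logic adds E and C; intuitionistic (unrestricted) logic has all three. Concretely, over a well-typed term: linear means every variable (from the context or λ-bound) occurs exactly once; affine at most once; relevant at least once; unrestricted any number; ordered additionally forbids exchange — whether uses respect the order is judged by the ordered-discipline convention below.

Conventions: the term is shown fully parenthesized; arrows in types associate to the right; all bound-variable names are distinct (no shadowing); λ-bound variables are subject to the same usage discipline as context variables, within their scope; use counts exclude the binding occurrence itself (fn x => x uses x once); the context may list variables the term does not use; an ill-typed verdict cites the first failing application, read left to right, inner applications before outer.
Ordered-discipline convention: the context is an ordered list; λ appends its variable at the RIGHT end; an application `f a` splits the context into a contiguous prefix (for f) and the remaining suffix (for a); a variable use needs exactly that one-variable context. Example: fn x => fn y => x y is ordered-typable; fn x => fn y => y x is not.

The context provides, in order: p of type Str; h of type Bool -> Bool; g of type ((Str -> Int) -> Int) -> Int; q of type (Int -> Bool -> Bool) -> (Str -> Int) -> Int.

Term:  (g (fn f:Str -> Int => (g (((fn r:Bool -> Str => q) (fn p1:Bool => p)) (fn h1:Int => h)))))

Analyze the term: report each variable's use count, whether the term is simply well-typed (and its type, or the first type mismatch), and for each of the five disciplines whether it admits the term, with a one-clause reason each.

use counts: p ×1; h ×1; g ×2; q ×1; f (λ-bound) ×0; r (λ-bound) ×0; p1 (λ-bound) ×0; h1 (λ-bound) ×0
uses in reading order: g, g, q, p, h
typing: well-typed at Int
ordered: ✗, uses contraction: g ×2; f, r, p1, h1 left unused
linear: ✗, uses contraction: g ×2; f, r, p1, h1 left unused
affine: ✗, uses contraction: g ×2
relevant: ✗, f, r, p1, h1 left unused
unrestricted: ✓, typability at Int is all that's needed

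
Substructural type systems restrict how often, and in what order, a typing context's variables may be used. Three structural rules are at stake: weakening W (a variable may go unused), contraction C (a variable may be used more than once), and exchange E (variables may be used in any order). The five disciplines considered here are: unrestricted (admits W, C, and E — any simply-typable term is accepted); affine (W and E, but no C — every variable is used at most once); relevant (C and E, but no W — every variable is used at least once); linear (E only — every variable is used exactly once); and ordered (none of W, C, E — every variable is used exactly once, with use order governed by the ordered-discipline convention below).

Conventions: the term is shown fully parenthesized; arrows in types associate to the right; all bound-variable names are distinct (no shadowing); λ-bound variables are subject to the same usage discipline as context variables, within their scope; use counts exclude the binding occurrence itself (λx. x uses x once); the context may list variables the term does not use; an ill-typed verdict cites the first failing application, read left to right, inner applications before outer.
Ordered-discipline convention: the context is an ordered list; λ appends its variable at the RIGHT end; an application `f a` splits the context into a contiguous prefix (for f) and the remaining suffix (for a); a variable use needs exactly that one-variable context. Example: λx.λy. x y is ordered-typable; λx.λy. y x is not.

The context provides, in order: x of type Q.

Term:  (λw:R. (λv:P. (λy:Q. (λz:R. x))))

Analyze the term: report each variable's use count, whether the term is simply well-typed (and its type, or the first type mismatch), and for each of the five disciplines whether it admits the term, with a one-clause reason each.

variable uses: x: 1×, w (bound): 0×, v (bound): 0×, y (bound): 0×, z (bound): 0×
uses in reading order: x
typing: well-typed at R -> P -> Q -> R -> Q
ordered: ✗ — needs weakening: w, v, y, z unused
linear: ✗ — needs weakening: w, v, y, z unused
affine: ✓ — no duplicate uses among x, w, v, y, z
relevant: ✗ — needs weakening: w, v, y, z unused
unrestricted: ✓ — well-typed at R -> P -> Q -> R -> Q; no restrictions here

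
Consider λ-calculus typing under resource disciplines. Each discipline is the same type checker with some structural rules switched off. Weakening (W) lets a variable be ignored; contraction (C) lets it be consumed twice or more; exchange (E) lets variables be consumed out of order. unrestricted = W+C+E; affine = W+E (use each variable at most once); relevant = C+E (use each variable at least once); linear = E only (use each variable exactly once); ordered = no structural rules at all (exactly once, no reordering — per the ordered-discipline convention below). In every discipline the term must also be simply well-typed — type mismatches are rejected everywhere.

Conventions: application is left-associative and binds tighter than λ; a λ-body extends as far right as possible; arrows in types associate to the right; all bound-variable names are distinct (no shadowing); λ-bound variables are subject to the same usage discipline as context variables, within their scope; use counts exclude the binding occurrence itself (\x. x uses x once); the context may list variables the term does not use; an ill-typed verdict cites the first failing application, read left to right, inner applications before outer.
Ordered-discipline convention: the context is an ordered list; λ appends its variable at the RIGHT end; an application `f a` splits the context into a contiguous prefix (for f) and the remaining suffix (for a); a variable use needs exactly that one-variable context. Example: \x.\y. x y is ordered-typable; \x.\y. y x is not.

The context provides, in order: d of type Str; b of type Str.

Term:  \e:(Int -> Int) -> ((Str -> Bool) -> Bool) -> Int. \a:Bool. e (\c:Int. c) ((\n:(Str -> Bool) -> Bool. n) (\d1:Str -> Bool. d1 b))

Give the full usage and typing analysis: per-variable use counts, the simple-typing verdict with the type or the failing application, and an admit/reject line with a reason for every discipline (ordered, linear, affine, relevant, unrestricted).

usage: d: 0×, b: 1×, e [bound]: 1×, a [bound]: 0×, c [bound]: 1×, n [bound]: 1×, d1 [bound]: 1×
order of uses: e, c, n, d1, b
typing: ✓ — ((Int -> Int) -> ((Str -> Bool) -> Bool) -> Int) -> Bool -> Int
ordered ✗ (d, a left unused)
linear ✗ (d, a left unused)
affine ✓ (at most one use each (d, b, e, a, c, n, d1))
relevant ✗ (d, a left unused)
unrestricted ✓ (type-checks (((Int -> Int) -> ((Str -> Bool) -> Bool) -> Int) -> Bool -> Int) and nothing is barred)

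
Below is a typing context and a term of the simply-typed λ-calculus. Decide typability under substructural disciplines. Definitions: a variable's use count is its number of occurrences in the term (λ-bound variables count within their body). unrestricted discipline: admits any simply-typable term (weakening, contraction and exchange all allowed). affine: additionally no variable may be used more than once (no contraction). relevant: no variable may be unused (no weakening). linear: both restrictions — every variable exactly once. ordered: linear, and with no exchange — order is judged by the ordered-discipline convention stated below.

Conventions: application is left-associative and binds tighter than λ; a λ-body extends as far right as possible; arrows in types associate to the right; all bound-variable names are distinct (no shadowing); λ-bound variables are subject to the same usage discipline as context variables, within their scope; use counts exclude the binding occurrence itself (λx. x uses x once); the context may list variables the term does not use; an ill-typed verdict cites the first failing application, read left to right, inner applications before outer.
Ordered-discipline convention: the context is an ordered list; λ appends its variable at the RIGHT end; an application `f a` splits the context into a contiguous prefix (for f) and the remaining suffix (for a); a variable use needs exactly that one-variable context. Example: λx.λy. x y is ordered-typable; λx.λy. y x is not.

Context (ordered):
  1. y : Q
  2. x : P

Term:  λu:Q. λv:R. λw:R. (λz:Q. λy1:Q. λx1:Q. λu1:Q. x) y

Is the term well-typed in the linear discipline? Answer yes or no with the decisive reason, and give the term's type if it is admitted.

no — u, v, w, z, y1, x1, u1 left unused
counts: y ×1; x ×1; u (bound) ×0; v (bound) ×0; w (bound) ×0; z (bound) ×0; y1 (bound) ×0; x1 (bound) ×0; u1 (bound) ×0
left-to-right use order: x, y
typing: the term checks, with type Q → R → R → Q → Q → Q → P
per-discipline verdicts: ordered ✗ | linear ✗ | affine ✓ | relevant ✗ | unrestricted ✓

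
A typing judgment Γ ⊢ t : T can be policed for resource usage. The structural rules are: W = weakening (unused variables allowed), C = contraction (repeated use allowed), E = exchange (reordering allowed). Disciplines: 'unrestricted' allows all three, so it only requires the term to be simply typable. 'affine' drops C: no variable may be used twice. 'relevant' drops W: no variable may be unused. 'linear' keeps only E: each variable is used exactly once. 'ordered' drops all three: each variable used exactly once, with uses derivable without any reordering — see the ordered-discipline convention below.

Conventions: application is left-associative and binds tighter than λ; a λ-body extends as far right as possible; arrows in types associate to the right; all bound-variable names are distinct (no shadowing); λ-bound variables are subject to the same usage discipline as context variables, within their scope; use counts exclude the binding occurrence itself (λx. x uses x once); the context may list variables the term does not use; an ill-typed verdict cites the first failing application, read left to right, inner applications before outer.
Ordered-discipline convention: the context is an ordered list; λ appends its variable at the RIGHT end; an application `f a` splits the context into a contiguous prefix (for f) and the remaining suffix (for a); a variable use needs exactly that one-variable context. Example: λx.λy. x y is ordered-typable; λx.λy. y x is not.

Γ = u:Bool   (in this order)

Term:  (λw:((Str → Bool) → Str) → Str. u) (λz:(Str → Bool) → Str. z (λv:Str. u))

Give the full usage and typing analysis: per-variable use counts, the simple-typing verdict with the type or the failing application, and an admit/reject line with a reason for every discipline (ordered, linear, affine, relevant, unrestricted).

variable uses: u ×2; w [bound] ×0; z [bound] ×1; v [bound] ×0
use order (left to right): u, z, u
typing: well-typed at Bool
ordered ✗ (needs contraction — u ×2; w, v never used (weakening))
linear ✗ (needs contraction — u ×2; w, v never used (weakening))
affine ✗ (needs contraction — u ×2)
relevant ✗ (w, v never used (weakening))
unrestricted ✓ (typability at Bool is all that's needed)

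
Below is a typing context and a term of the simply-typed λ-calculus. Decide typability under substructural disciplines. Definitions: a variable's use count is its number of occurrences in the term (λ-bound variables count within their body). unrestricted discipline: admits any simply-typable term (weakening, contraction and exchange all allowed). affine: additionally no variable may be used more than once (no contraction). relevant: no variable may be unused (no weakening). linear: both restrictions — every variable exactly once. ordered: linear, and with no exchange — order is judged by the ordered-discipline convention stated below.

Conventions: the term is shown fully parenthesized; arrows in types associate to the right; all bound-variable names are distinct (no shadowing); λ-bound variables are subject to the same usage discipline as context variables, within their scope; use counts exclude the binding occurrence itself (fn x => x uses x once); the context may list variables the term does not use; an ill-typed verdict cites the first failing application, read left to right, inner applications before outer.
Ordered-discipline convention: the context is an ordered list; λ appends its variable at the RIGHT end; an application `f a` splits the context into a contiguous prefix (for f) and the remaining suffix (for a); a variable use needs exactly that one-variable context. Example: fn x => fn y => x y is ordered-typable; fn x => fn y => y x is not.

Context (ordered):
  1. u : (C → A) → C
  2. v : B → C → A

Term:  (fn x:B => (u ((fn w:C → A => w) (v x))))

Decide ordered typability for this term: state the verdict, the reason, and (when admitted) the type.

yes — single-use (u, v, x, w), ordered derivation ok; term : B → C
usage: u ×1, v ×1, x (λ-bound) ×1, w (λ-bound) ×1
uses in reading order: u, w, v, x
typing: the term checks, with type B → C
across the five disciplines: ordered ✓; linear ✓; affine ✓; relevant ✓; unrestricted ✓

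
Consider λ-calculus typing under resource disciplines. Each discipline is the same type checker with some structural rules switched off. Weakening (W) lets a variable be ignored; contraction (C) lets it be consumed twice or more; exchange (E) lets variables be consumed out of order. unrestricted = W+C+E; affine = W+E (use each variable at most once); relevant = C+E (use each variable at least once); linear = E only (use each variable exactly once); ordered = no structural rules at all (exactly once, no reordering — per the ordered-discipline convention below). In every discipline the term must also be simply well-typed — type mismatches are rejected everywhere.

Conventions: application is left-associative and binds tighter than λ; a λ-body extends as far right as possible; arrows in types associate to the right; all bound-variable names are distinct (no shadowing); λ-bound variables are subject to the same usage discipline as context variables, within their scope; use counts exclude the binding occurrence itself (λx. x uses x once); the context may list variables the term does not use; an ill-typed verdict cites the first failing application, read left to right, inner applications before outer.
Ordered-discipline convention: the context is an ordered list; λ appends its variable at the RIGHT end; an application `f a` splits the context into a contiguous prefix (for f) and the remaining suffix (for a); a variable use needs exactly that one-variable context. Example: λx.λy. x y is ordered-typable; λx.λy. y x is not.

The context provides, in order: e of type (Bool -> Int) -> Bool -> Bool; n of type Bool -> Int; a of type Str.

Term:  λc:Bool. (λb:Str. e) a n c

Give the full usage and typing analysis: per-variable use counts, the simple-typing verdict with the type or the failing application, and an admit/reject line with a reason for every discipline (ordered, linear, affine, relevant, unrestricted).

variable uses: e ×1; n ×1; a ×1; c (λ-bound) ×1; b (λ-bound) ×0
order of uses: e, a, n, c
typing: well-typed at Bool -> Bool
ordered: ✗, b left unused
linear: ✗, b left unused
affine: ✓, at most one use each (e, n, a, c, b)
relevant: ✗, b left unused
unrestricted: ✓, typability at Bool -> Bool is all that's needed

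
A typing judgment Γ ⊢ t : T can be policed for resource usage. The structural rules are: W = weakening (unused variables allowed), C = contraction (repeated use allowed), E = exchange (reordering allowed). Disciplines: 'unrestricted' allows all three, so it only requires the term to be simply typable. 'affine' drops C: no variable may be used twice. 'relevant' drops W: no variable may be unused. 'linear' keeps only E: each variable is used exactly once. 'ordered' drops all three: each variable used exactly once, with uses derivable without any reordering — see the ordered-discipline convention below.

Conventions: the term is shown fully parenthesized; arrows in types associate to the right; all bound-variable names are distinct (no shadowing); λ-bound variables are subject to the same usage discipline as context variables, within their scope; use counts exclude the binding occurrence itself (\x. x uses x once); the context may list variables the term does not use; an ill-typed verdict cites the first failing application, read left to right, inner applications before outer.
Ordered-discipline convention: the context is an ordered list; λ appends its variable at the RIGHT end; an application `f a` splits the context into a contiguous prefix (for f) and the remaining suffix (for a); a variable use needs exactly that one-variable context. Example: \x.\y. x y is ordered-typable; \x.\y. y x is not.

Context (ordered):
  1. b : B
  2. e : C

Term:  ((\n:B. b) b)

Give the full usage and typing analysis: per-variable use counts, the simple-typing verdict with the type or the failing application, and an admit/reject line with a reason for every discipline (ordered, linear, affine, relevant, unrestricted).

usage: b: 2; e: 0; n (λ-bound): 0
uses in reading order: b, b
typing: the term checks, with type B
ordered: ✗, needs contraction — b ×2; needs weakening: e, n unused
linear: ✗, needs contraction — b ×2; needs weakening: e, n unused
affine: ✗, needs contraction — b ×2
relevant: ✗, needs weakening: e, n unused
unrestricted: ✓, well-typed at B; no restrictions here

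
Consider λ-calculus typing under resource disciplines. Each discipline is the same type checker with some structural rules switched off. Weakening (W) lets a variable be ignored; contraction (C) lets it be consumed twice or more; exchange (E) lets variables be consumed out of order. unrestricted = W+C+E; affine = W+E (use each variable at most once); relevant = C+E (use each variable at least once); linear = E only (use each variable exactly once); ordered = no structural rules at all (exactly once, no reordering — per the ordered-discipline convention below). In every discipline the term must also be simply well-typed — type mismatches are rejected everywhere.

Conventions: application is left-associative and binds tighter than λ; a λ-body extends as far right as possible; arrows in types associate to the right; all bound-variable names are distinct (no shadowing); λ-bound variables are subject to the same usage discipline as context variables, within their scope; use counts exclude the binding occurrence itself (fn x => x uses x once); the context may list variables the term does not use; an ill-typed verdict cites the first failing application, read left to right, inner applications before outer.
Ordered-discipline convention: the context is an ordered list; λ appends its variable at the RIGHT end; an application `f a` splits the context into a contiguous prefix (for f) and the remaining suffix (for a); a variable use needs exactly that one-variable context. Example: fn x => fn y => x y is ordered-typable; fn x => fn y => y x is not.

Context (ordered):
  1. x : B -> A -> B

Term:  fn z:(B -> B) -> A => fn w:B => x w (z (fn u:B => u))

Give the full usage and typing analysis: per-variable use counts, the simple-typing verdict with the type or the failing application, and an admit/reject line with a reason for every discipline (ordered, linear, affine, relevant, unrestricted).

usage: x: 1×; z (λ-bound): 1×; w (λ-bound): 1×; u (λ-bound): 1×
uses in reading order: x, w, z, u
typing: well-typed at ((B -> B) -> A) -> B -> B
ordered ✗ (no ordered split (uses run x, w, z, u))
linear ✓ (x, z, w, u: one use apiece)
affine ✓ (no duplicate uses among x, z, w, u)
relevant ✓ (every one of x, z, w, u appears)
unrestricted ✓ (typability at ((B -> B) -> A) -> B -> B is all that's needed)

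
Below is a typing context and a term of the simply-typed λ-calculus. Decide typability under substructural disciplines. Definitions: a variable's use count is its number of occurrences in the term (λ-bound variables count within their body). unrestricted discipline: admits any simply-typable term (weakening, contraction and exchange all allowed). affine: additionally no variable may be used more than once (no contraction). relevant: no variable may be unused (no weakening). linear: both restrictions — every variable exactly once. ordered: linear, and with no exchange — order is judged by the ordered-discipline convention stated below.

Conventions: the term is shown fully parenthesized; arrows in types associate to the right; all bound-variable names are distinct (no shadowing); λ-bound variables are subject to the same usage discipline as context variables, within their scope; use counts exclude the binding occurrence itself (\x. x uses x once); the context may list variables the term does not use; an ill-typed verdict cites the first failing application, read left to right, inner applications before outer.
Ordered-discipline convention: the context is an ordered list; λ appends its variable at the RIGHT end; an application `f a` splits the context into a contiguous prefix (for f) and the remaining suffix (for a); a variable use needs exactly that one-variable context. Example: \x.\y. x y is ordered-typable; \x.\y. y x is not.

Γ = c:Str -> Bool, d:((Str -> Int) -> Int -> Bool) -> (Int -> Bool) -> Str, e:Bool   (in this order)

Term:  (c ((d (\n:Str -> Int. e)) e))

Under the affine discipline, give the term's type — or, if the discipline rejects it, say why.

not well-typed under affine — not simply typable
usage: c ×1; d ×1; e ×2; n (λ-bound) ×0
use order (left to right): c, d, e, e
typing: ill-typed: an argument (Str -> Int) -> Bool mismatches the expected (Str -> Int) -> Int -> Bool
all disciplines: ordered ✗ · linear ✗ · affine ✗ · relevant ✗ · unrestricted ✗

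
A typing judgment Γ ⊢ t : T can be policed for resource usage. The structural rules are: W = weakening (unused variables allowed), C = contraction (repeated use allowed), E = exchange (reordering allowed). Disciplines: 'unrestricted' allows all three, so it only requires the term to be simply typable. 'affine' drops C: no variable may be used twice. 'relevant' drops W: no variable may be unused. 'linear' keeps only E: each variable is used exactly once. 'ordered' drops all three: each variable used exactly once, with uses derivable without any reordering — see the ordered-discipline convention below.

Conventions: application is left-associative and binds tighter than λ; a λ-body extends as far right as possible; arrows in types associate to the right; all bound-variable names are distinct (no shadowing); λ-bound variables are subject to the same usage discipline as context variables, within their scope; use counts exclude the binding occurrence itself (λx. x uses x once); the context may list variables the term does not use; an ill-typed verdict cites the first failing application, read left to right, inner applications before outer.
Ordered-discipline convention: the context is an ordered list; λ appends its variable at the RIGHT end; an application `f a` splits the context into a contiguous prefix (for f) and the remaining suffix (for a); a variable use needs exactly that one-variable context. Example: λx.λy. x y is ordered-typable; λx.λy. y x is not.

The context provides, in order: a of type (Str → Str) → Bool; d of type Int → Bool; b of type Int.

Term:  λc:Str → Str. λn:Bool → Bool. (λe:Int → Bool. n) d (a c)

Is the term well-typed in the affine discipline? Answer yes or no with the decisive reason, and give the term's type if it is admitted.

yes — a, d, b, c, n, e: no repeats, contraction unneeded; term : (Str → Str) → (Bool → Bool) → Bool
variable uses: a: 1×; d: 1×; b: 0×; c (λ-bound): 1×; n (λ-bound): 1×; e (λ-bound): 0×
left-to-right use order: n, d, a, c
typing: ✓ — (Str → Str) → (Bool → Bool) → Bool
per-discipline verdicts: ordered ✗ | linear ✗ | affine ✓ | relevant ✗ | unrestricted ✓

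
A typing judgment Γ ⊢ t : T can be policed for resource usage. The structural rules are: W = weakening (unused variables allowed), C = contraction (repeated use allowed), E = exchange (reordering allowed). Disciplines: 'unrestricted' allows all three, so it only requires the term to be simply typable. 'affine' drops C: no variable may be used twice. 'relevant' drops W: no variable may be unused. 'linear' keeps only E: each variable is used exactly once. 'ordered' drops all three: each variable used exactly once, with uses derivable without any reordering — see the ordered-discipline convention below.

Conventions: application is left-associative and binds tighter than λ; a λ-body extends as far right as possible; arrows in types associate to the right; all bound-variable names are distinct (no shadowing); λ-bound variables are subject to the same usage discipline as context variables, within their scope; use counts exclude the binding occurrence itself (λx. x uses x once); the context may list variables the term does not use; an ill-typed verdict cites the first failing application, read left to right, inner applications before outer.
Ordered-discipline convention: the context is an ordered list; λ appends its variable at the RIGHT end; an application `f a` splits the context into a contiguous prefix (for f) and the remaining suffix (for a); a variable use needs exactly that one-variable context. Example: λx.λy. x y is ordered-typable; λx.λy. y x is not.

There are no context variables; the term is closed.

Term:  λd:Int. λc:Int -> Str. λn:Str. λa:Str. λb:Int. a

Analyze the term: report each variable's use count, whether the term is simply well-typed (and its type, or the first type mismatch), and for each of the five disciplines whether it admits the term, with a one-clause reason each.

counts: d (bound) ×0; c (bound) ×0; n (bound) ×0; a (bound) ×1; b (bound) ×0
uses in reading order: a
typing: the term checks, with type Int -> (Int -> Str) -> Str -> Str -> Int -> Str
ordered ✗ (d, c, n, b left unused)
linear ✗ (d, c, n, b left unused)
affine ✓ (at most one use each (d, c, n, a, b))
relevant ✗ (d, c, n, b left unused)
unrestricted ✓ (well-typed at Int -> (Int -> Str) -> Str -> Str -> Int -> Str; no restrictions here)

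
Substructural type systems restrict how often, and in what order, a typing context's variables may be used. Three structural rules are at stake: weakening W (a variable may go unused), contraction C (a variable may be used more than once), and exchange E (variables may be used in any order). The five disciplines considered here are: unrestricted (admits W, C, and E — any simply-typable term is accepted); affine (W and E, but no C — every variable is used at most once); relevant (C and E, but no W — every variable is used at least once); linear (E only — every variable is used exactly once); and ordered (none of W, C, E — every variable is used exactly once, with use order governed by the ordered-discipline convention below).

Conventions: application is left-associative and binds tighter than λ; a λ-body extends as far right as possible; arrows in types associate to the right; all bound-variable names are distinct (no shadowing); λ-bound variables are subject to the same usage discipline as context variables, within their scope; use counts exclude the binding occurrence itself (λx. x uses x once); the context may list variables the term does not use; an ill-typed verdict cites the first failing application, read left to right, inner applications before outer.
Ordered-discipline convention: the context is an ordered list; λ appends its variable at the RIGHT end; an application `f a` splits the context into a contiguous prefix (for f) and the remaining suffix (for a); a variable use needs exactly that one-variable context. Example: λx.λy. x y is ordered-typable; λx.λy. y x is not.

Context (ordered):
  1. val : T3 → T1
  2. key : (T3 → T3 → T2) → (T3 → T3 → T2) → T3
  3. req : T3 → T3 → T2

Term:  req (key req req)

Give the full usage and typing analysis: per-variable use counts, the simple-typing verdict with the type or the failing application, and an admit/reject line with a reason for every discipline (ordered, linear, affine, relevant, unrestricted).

use counts: val=0; key=1; req=3
order of uses: req, key, req, req
typing: well-typed at T3 → T2
ordered ✗ (req ×3 used more than once (contraction); val never used (weakening))
linear ✗ (req ×3 used more than once (contraction); val never used (weakening))
affine ✗ (req ×3 used more than once (contraction))
relevant ✗ (val never used (weakening))
unrestricted ✓ (typability at T3 → T2 is all that's needed)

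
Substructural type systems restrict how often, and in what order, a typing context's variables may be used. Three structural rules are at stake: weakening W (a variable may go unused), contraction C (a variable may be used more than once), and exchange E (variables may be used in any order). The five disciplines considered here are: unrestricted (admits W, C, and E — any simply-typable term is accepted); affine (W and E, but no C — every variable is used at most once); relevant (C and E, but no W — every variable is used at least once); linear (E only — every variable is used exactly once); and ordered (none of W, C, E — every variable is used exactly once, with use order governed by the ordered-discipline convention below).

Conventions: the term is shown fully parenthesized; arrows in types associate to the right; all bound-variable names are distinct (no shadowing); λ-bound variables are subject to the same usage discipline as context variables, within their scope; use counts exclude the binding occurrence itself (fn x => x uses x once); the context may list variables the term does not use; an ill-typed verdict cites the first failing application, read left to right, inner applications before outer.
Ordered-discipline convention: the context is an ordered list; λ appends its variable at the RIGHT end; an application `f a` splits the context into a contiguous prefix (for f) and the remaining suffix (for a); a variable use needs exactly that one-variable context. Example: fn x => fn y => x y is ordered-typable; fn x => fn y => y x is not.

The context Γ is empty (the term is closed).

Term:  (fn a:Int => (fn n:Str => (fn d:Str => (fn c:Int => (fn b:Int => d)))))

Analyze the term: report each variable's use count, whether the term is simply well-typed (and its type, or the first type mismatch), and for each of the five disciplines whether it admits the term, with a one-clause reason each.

usage: a (λ-bound)=0, n (λ-bound)=0, d (λ-bound)=1, c (λ-bound)=0, b (λ-bound)=0
use order (left to right): d
typing: the term checks, with type Int -> Str -> Str -> Int -> Int -> Str
ordered ✗ (a, n, c, b left unused)
linear ✗ (a, n, c, b left unused)
affine ✓ (no duplicate uses among a, n, d, c, b)
relevant ✗ (a, n, c, b left unused)
unrestricted ✓ (type-checks (Int -> Str -> Str -> Int -> Int -> Str) and nothing is barred)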